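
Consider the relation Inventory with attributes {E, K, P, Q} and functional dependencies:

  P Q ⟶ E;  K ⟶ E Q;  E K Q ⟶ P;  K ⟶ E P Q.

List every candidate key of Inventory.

Attribute K never appears on the right-hand side of any dependency, so K must belong to every candidate key.
{K}⁺ = {E, K, P, Q}, which is all of the schema, so {K} is the only candidate key.

{K}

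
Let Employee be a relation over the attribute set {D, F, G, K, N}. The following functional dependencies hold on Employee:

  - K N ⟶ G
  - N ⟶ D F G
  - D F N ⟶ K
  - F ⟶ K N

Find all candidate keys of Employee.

{F}⁺: F→KN adds K, N; KN→G adds G; N→DFG adds D → {D, F, G, K, N}.
{N}⁺: N→DFG adds D, F, G; DFN→K adds K → {D, F, G, K, N}.
Any other superkey contains one of these as a subset, so there are no further candidate keys.

{F}, {N}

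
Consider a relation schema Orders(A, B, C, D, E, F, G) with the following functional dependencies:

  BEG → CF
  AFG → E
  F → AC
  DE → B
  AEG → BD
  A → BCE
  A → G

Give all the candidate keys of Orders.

A, F, BEG, DEG

{A}⁺: A→BCE adds B, C, E; A→G adds G; BEG→CF adds F; AEG→BD adds D → {A, B, C, D, E, F, G}.
{F}⁺: F→AC adds A, C; A→BCE adds B, E; A→G adds G; AEG→BD adds D → {A, B, C, D, E, F, G}.
{B, E, G}⁺: BEG→CF adds C, F; F→AC adds A; AEG→BD adds D → {A, B, C, D, E, F, G}. Minimal: {E, G}⁺ = {E, G}; {B, G}⁺ = {B, G}; {B, E}⁺ = {B, E} — none reach the full schema.
{D, E, G}⁺: DE→B adds B; BEG→CF adds C, F; F→AC adds A → {A, B, C, D, E, F, G}. Minimal: {E, G}⁺ = {E, G}; {D, G}⁺ = {D, G}; {D, E}⁺ = {B, D, E} — none reach the full schema.
Any other superkey contains one of these as a subset, so there are no further candidate keys.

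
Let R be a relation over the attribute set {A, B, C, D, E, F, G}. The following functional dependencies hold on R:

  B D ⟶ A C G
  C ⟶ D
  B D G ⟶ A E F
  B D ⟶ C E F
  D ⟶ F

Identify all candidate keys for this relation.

BC, BD

Attribute B never appears on the right-hand side of any dependency, so B must belong to every candidate key.
{B}⁺ = {B}, which is not all of the schema, so we must add further attributes.
{B, C}⁺: C→D adds D; BD→CEF adds E, F; BD→ACG adds A, G → {A, B, C, D, E, F, G}.
{B, D}⁺: BD→ACG adds A, C, G; BDG→AEF adds E, F → {A, B, C, D, E, F, G}.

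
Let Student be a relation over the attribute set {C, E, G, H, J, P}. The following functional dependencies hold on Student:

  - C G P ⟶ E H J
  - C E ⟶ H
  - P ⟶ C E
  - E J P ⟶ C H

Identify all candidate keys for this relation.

Attributes G, P never appear on any right-hand side, so every candidate key must contain {G, P}.
{G, P}⁺ = {C, E, G, H, J, P}, which is all of the schema, so {G, P} is the only candidate key.

{G, P}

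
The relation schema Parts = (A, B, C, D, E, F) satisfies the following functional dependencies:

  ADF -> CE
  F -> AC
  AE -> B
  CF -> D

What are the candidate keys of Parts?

(F)

Attribute F never appears on the right-hand side of any dependency, so F must belong to every candidate key.
{F}⁺ = {A, B, C, D, E, F}, which is all of the schema, so {F} is the only candidate key.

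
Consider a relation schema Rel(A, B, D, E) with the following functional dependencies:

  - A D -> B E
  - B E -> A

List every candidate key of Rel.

{A, D}, {B, D, E}

{A, D}⁺: AD→BE adds B, E → {A, B, D, E}. Minimal: {D}⁺ = {D}; {A}⁺ = {A} — none reach the full schema.
{B, D, E}⁺: BE→A adds A → {A, B, D, E}. Minimal: {D, E}⁺ = {D, E}; {B, E}⁺ = {A, B, E}; {B, D}⁺ = {B, D} — none reach the full schema.
Any other superkey contains one of these as a subset, so there are no further candidate keys.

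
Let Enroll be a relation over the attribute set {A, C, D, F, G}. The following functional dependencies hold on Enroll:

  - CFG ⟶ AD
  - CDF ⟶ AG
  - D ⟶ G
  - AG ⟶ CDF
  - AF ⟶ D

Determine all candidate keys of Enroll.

{A, D}⁺: D→G adds G; AG→CDF adds C, F → {A, C, D, F, G}.
{A, F}⁺: AF→D adds D; D→G adds G; AG→CDF adds C → {A, C, D, F, G}.
{A, G}⁺: AG→CDF adds C, D, F → {A, C, D, F, G}.
{C, D, F}⁺: CDF→AG adds A, G → {A, C, D, F, G}.
{C, F, G}⁺: CFG→AD adds A, D → {A, C, D, F, G}.

(A, D), (A, F), (A, G), (C, D, F), (C, F, G)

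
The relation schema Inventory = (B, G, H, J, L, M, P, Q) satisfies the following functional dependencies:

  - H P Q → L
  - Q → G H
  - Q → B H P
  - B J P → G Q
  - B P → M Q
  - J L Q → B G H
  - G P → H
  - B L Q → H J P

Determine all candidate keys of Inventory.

{Q}⁺: Q→GH adds G, H; Q→BHP adds B, P; BP→MQ adds M; HPQ→L adds L; BLQ→HJP adds J → {B, G, H, J, L, M, P, Q}.
{B, P}⁺: BP→MQ adds M, Q; Q→GH adds G, H; HPQ→L adds L; BLQ→HJP adds J → {B, G, H, J, L, M, P, Q}. Minimal: {P}⁺ = {P}; {B}⁺ = {B} — none reach the full schema.
Any other superkey contains one of these as a subset, so there are no further candidate keys.

(Q); (B, P)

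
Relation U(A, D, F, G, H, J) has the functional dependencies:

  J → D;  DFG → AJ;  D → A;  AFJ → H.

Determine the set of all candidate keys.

{D, F, G}, {F, G, J}

Attributes F, G never appear on any right-hand side, so every candidate key must contain {F, G}.
{F, G}⁺ = {F, G}, which is not all of the schema, so we must add further attributes.
{D, F, G}⁺: DFG→AJ adds A, J; AFJ→H adds H → {A, D, F, G, H, J}. Minimal: {F, G}⁺ = {F, G}; {D, G}⁺ = {A, D, G}; {D, F}⁺ = {A, D, F} — none reach the full schema.
{F, G, J}⁺: J→D adds D; DFG→AJ adds A; AFJ→H adds H → {A, D, F, G, H, J}. Minimal: {G, J}⁺ = {A, D, G, J}; {F, J}⁺ = {A, D, F, H, J}; {F, G}⁺ = {F, G} — none reach the full schema.
Any other superkey contains one of these as a subset, so there are no further candidate keys.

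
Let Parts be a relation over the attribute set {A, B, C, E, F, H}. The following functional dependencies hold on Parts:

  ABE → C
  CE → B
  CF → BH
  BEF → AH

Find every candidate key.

BEF, CEF

Attributes E, F never appear on any right-hand side, so every candidate key must contain {E, F}.
{E, F}⁺ = {E, F}, which is not all of the schema, so we must add further attributes.
{B, E, F}⁺: BEF→AH adds A, H; ABE→C adds C → {A, B, C, E, F, H}. Minimal: {E, F}⁺ = {E, F}; {B, F}⁺ = {B, F}; {B, E}⁺ = {B, E} — none reach the full schema.
{C, E, F}⁺: CE→B adds B; CF→BH adds H; BEF→AH adds A → {A, B, C, E, F, H}. Minimal: {E, F}⁺ = {E, F}; {C, F}⁺ = {B, C, F, H}; {C, E}⁺ = {B, C, E} — none reach the full schema.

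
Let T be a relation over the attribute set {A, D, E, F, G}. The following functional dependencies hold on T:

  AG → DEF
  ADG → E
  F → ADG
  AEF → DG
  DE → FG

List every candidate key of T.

{F}, {A, G}, {D, E}

{F}⁺: F→ADG adds A, D, G; AG→DEF adds E → {A, D, E, F, G}.
{A, G}⁺: AG→DEF adds D, E, F → {A, D, E, F, G}.
{D, E}⁺: DE→FG adds F, G; F→ADG adds A → {A, D, E, F, G}.
Any other superkey contains one of these as a subset, so there are no further candidate keys.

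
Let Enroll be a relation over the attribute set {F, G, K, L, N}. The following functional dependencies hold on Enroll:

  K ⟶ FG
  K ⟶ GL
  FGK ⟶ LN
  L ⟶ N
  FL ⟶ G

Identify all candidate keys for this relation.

K

{K}⁺: K→FG adds F, G; K→GL adds L; FGK→LN adds N → {F, G, K, L, N}.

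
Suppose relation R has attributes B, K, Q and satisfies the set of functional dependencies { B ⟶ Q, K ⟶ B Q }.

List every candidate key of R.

(K)

Attribute K never appears on the right-hand side of any dependency, so K must belong to every candidate key.
{K}⁺ = {B, K, Q}, which is all of the schema, so {K} is the only candidate key.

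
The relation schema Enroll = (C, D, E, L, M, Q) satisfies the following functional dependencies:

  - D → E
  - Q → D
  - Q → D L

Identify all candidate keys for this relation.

(C, M, Q)

Attributes C, M, Q never appear on any right-hand side, so every candidate key must contain {C, M, Q}.
{C, M, Q}⁺ = {C, D, E, L, M, Q}, which is all of the schema, so {C, M, Q} is the only candidate key.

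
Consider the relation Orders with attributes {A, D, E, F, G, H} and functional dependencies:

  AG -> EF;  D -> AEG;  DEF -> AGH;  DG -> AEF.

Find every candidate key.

Attribute D never appears on the right-hand side of any dependency, so D must belong to every candidate key.
{D}⁺ = {A, D, E, F, G, H}, which is all of the schema, so {D} is the only candidate key.

(D)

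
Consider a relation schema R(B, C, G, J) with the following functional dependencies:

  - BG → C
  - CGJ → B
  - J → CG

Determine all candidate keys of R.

J

Attribute J never appears on the right-hand side of any dependency, so J must belong to every candidate key.
{J}⁺ = {B, C, G, J}, which is all of the schema, so {J} is the only candidate key.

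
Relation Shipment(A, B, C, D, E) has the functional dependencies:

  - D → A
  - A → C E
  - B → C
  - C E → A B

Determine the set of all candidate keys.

Attribute D never appears on the right-hand side of any dependency, so D must belong to every candidate key.
{D}⁺ = {A, B, C, D, E}, which is all of the schema, so {D} is the only candidate key.

(D)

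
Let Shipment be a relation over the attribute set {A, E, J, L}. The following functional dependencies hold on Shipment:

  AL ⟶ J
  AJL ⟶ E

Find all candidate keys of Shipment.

AL

Attributes A, L never appear on any right-hand side, so every candidate key must contain {A, L}.
{A, L}⁺ = {A, E, J, L}, which is all of the schema, so {A, L} is the only candidate key.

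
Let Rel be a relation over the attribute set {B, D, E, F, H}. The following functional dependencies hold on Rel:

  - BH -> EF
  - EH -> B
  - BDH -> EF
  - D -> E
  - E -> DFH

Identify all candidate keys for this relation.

{D}, {E}, {B, H}

{D}⁺: D→E adds E; E→DFH adds F, H; EH→B adds B → {B, D, E, F, H}.
{E}⁺: E→DFH adds D, F, H; EH→B adds B → {B, D, E, F, H}.
{B, H}⁺: BH→EF adds E, F; E→DFH adds D → {B, D, E, F, H}.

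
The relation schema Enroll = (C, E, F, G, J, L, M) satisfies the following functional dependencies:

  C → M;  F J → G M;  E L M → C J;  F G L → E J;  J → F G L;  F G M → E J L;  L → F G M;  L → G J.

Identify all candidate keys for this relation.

{J}, {L}, {C, F, G}, {F, G, M}

{J}⁺: J→FGL adds F, G, L; L→FGM adds M; FGL→EJ adds E; ELM→CJ adds C → {C, E, F, G, J, L, M}.
{L}⁺: L→FGM adds F, G, M; L→GJ adds J; FGL→EJ adds E; ELM→CJ adds C → {C, E, F, G, J, L, M}.
{C, F, G}⁺: C→M adds M; FGM→EJL adds E, J, L → {C, E, F, G, J, L, M}. Minimal: {F, G}⁺ = {F, G}; {C, G}⁺ = {C, G, M}; {C, F}⁺ = {C, F, M} — none reach the full schema.
{F, G, M}⁺: FGM→EJL adds E, J, L; ELM→CJ adds C → {C, E, F, G, J, L, M}. Minimal: {G, M}⁺ = {G, M}; {F, M}⁺ = {F, M}; {F, G}⁺ = {F, G} — none reach the full schema.
Any other superkey contains one of these as a subset, so there are no further candidate keys.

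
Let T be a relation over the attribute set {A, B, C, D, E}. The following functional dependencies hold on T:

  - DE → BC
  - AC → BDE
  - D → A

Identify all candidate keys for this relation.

{A, C}⁺: AC→BDE adds B, D, E → {A, B, C, D, E}. Minimal: {C}⁺ = {C}; {A}⁺ = {A} — none reach the full schema.
{C, D}⁺: D→A adds A; AC→BDE adds B, E → {A, B, C, D, E}. Minimal: {D}⁺ = {A, D}; {C}⁺ = {C} — none reach the full schema.
{D, E}⁺: DE→BC adds B, C; D→A adds A → {A, B, C, D, E}. Minimal: {E}⁺ = {E}; {D}⁺ = {A, D} — none reach the full schema.

AC, CD, DE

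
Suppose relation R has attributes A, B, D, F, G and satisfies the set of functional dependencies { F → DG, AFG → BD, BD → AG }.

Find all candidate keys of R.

Attribute F never appears on the right-hand side of any dependency, so F must belong to every candidate key.
{F}⁺ = {D, F, G}, which is not all of the schema, so we must add further attributes.
{A, F}⁺: F→DG adds D, G; AFG→BD adds B → {A, B, D, F, G}.
{B, F}⁺: F→DG adds D, G; BD→AG adds A → {A, B, D, F, G}.

{A, F}, {B, F}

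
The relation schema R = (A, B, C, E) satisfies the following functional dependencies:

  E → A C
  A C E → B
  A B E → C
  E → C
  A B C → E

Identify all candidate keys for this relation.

{E}⁺: E→AC adds A, C; ACE→B adds B → {A, B, C, E}.
{A, B, C}⁺: ABC→E adds E → {A, B, C, E}. Minimal: {B, C}⁺ = {B, C}; {A, C}⁺ = {A, C}; {A, B}⁺ = {A, B} — none reach the full schema.
Any other superkey contains one of these as a subset, so there are no further candidate keys.

(E); (A, B, C)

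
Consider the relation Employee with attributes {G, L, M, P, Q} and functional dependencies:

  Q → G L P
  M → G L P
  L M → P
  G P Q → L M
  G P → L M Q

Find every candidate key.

{M}⁺: M→GLP adds G, L, P; GP→LMQ adds Q → {G, L, M, P, Q}.
{Q}⁺: Q→GLP adds G, L, P; GPQ→LM adds M → {G, L, M, P, Q}.
{G, P}⁺: GP→LMQ adds L, M, Q → {G, L, M, P, Q}. Minimal: {P}⁺ = {P}; {G}⁺ = {G} — none reach the full schema.

{M}; {Q}; {G, P}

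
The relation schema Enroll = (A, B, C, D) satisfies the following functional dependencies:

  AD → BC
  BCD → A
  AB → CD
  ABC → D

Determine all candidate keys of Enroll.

{A, B}⁺: AB→CD adds C, D → {A, B, C, D}. Minimal: {B}⁺ = {B}; {A}⁺ = {A} — none reach the full schema.
{A, D}⁺: AD→BC adds B, C → {A, B, C, D}. Minimal: {D}⁺ = {D}; {A}⁺ = {A} — none reach the full schema.
{B, C, D}⁺: BCD→A adds A → {A, B, C, D}. Minimal: {C, D}⁺ = {C, D}; {B, D}⁺ = {B, D}; {B, C}⁺ = {B, C} — none reach the full schema.
Any other superkey contains one of these as a subset, so there are no further candidate keys.

(A, B); (A, D); (B, C, D)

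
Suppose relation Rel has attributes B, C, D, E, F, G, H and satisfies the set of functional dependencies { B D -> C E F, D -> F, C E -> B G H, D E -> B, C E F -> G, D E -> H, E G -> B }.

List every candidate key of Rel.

Attribute D never appears on the right-hand side of any dependency, so D must belong to every candidate key.
{D}⁺ = {D, F}, which is not all of the schema, so we must add further attributes.
{B, D}⁺: BD→CEF adds C, E, F; CE→BGH adds G, H → {B, C, D, E, F, G, H}.
{D, E}⁺: D→F adds F; DE→B adds B; DE→H adds H; BD→CEF adds C; CE→BGH adds G → {B, C, D, E, F, G, H}.
Any other superkey contains one of these as a subset, so there are no further candidate keys.

{B, D}; {D, E}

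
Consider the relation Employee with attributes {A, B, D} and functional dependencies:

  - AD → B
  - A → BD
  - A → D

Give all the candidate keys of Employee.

Attribute A never appears on the right-hand side of any dependency, so A must belong to every candidate key.
{A}⁺ = {A, B, D}, which is all of the schema, so {A} is the only candidate key.

{A}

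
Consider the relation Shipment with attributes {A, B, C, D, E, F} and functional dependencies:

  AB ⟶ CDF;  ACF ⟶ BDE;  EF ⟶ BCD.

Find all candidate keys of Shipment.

{A, B}; {A, C, F}; {A, E, F}

Attribute A never appears on the right-hand side of any dependency, so A must belong to every candidate key.
{A}⁺ = {A}, which is not all of the schema, so we must add further attributes.
{A, B}⁺: AB→CDF adds C, D, F; ACF→BDE adds E → {A, B, C, D, E, F}.
{A, C, F}⁺: ACF→BDE adds B, D, E → {A, B, C, D, E, F}.
{A, E, F}⁺: EF→BCD adds B, C, D → {A, B, C, D, E, F}.
Any other superkey contains one of these as a subset, so there are no further candidate keys.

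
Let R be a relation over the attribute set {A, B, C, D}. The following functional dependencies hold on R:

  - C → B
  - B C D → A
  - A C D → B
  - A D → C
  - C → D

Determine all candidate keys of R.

{C}⁺: C→B adds B; C→D adds D; BCD→A adds A → {A, B, C, D}.
{A, D}⁺: AD→C adds C; C→B adds B → {A, B, C, D}. Minimal: {D}⁺ = {D}; {A}⁺ = {A} — none reach the full schema.
Any other superkey contains one of these as a subset, so there are no further candidate keys.

{C}; {A, D}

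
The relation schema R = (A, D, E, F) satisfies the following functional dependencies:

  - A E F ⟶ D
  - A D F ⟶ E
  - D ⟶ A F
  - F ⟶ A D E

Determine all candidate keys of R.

(D), (F)

{D}⁺: D→AF adds A, F; F→ADE adds E → {A, D, E, F}.
{F}⁺: F→ADE adds A, D, E → {A, D, E, F}.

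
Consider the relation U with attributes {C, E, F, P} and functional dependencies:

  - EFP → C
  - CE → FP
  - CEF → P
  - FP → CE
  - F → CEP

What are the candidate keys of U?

{F}⁺: F→CEP adds C, E, P → {C, E, F, P}.
{C, E}⁺: CE→FP adds F, P → {C, E, F, P}.

{F}; {C, E}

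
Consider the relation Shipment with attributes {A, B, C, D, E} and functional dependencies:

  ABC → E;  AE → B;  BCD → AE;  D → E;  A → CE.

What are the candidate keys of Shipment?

AD, BCD

{A, D}⁺: D→E adds E; A→CE adds C; AE→B adds B → {A, B, C, D, E}. Minimal: {D}⁺ = {D, E}; {A}⁺ = {A, B, C, E} — none reach the full schema.
{B, C, D}⁺: BCD→AE adds A, E → {A, B, C, D, E}. Minimal: {C, D}⁺ = {C, D, E}; {B, D}⁺ = {B, D, E}; {B, C}⁺ = {B, C} — none reach the full schema.
Any other superkey contains one of these as a subset, so there are no further candidate keys.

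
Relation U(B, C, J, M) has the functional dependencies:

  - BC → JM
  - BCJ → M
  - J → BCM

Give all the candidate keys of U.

{J}⁺: J→BCM adds B, C, M → {B, C, J, M}.
{B, C}⁺: BC→JM adds J, M → {B, C, J, M}. Minimal: {C}⁺ = {C}; {B}⁺ = {B} — none reach the full schema.
Any other superkey contains one of these as a subset, so there are no further candidate keys.

J, BC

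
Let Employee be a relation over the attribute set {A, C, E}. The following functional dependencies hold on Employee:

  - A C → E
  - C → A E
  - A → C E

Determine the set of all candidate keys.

A; C

{A}⁺: A→CE adds C, E → {A, C, E}.
{C}⁺: C→AE adds A, E → {A, C, E}.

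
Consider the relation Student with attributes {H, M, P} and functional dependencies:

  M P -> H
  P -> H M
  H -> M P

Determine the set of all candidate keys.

{H}⁺: H→MP adds M, P → {H, M, P}.
{P}⁺: P→HM adds H, M → {H, M, P}.

{H}, {P}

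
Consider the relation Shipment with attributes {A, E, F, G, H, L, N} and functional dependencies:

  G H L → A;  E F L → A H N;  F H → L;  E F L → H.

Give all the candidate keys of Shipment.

{E, F, G, H}, {E, F, G, L}

Attributes E, F, G never appear on any right-hand side, so every candidate key must contain {E, F, G}.
{E, F, G}⁺ = {E, F, G}, which is not all of the schema, so we must add further attributes.
{E, F, G, H}⁺: FH→L adds L; GHL→A adds A; EFL→AHN adds N → {A, E, F, G, H, L, N}. Minimal: {F, G, H}⁺ = {A, F, G, H, L}; {E, G, H}⁺ = {E, G, H}; {E, F, H}⁺ = {A, E, F, H, L, N}; … — none reach the full schema.
{E, F, G, L}⁺: EFL→AHN adds A, H, N → {A, E, F, G, H, L, N}. Minimal: {F, G, L}⁺ = {F, G, L}; {E, G, L}⁺ = {E, G, L}; {E, F, L}⁺ = {A, E, F, H, L, N}; … — none reach the full schema.
Any other superkey contains one of these as a subset, so there are no further candidate keys.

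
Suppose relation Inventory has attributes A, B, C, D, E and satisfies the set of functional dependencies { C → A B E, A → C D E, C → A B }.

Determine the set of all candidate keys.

(A), (C)

{A}⁺: A→CDE adds C, D, E; C→AB adds B → {A, B, C, D, E}.
{C}⁺: C→ABE adds A, B, E; A→CDE adds D → {A, B, C, D, E}.
Any other superkey contains one of these as a subset, so there are no further candidate keys.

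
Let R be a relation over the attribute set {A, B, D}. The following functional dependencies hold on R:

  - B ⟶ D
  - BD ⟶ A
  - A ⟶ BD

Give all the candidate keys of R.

A, B

{A}⁺: A→BD adds B, D → {A, B, D}.
{B}⁺: B→D adds D; BD→A adds A → {A, B, D}.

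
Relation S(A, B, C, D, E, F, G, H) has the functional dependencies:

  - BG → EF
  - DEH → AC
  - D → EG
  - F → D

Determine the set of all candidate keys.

Attributes B, H never appear on any right-hand side, so every candidate key must contain {B, H}.
{B, H}⁺ = {B, H}, which is not all of the schema, so we must add further attributes.
{B, D, H}⁺: D→EG adds E, G; BG→EF adds F; DEH→AC adds A, C → {A, B, C, D, E, F, G, H}. Minimal: {D, H}⁺ = {A, C, D, E, G, H}; {B, H}⁺ = {B, H}; {B, D}⁺ = {B, D, E, F, G} — none reach the full schema.
{B, F, H}⁺: F→D adds D; D→EG adds E, G; DEH→AC adds A, C → {A, B, C, D, E, F, G, H}. Minimal: {F, H}⁺ = {A, C, D, E, F, G, H}; {B, H}⁺ = {B, H}; {B, F}⁺ = {B, D, E, F, G} — none reach the full schema.
{B, G, H}⁺: BG→EF adds E, F; F→D adds D; DEH→AC adds A, C → {A, B, C, D, E, F, G, H}. Minimal: {G, H}⁺ = {G, H}; {B, H}⁺ = {B, H}; {B, G}⁺ = {B, D, E, F, G} — none reach the full schema.

{B, D, H}; {B, F, H}; {B, G, H}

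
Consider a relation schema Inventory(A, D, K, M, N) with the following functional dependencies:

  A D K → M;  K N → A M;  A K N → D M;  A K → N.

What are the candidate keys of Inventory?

{A, K}, {K, N}

{A, K}⁺: AK→N adds N; KN→AM adds M; AKN→DM adds D → {A, D, K, M, N}. Minimal: {K}⁺ = {K}; {A}⁺ = {A} — none reach the full schema.
{K, N}⁺: KN→AM adds A, M; AKN→DM adds D → {A, D, K, M, N}. Minimal: {N}⁺ = {N}; {K}⁺ = {K} — none reach the full schema.
Any other superkey contains one of these as a subset, so there are no further candidate keys.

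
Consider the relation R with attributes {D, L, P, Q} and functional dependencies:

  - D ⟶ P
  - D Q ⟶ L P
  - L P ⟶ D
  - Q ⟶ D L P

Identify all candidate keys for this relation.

Q

Attribute Q never appears on the right-hand side of any dependency, so Q must belong to every candidate key.
{Q}⁺ = {D, L, P, Q}, which is all of the schema, so {Q} is the only candidate key.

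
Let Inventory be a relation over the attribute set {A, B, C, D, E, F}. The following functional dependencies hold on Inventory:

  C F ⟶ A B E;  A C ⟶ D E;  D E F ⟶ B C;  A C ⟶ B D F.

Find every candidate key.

AC, CF, DEF

{A, C}⁺: AC→DE adds D, E; AC→BDF adds B, F → {A, B, C, D, E, F}. Minimal: {C}⁺ = {C}; {A}⁺ = {A} — none reach the full schema.
{C, F}⁺: CF→ABE adds A, B, E; AC→DE adds D → {A, B, C, D, E, F}. Minimal: {F}⁺ = {F}; {C}⁺ = {C} — none reach the full schema.
{D, E, F}⁺: DEF→BC adds B, C; CF→ABE adds A → {A, B, C, D, E, F}. Minimal: {E, F}⁺ = {E, F}; {D, F}⁺ = {D, F}; {D, E}⁺ = {D, E} — none reach the full schema.
Any other superkey contains one of these as a subset, so there are no further candidate keys.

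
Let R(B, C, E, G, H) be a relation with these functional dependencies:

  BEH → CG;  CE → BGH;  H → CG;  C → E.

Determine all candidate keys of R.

(C); (H)

{C}⁺: C→E adds E; CE→BGH adds B, G, H → {B, C, E, G, H}.
{H}⁺: H→CG adds C, G; C→E adds E; CE→BGH adds B → {B, C, E, G, H}.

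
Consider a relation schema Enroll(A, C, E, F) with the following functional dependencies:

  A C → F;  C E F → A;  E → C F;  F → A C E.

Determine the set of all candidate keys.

(E); (F); (A, C)

{E}⁺: E→CF adds C, F; F→ACE adds A → {A, C, E, F}.
{F}⁺: F→ACE adds A, C, E → {A, C, E, F}.
{A, C}⁺: AC→F adds F; F→ACE adds E → {A, C, E, F}. Minimal: {C}⁺ = {C}; {A}⁺ = {A} — none reach the full schema.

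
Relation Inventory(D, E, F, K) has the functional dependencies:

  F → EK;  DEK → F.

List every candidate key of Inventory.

Attribute D never appears on the right-hand side of any dependency, so D must belong to every candidate key.
{D}⁺ = {D}, which is not all of the schema, so we must add further attributes.
{D, F}⁺: F→EK adds E, K → {D, E, F, K}.
{D, E, K}⁺: DEK→F adds F → {D, E, F, K}.

(D, F), (D, E, K)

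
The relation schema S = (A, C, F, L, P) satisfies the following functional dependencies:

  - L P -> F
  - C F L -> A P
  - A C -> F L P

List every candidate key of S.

AC; CFL; CLP

{A, C}⁺: AC→FLP adds F, L, P → {A, C, F, L, P}. Minimal: {C}⁺ = {C}; {A}⁺ = {A} — none reach the full schema.
{C, F, L}⁺: CFL→AP adds A, P → {A, C, F, L, P}. Minimal: {F, L}⁺ = {F, L}; {C, L}⁺ = {C, L}; {C, F}⁺ = {C, F} — none reach the full schema.
{C, L, P}⁺: LP→F adds F; CFL→AP adds A → {A, C, F, L, P}. Minimal: {L, P}⁺ = {F, L, P}; {C, P}⁺ = {C, P}; {C, L}⁺ = {C, L} — none reach the full schema.
Any other superkey contains one of these as a subset, so there are no further candidate keys.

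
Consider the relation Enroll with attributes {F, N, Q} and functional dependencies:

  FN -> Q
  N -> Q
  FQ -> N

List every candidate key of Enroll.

{F, N}; {F, Q}

Attribute F never appears on the right-hand side of any dependency, so F must belong to every candidate key.
{F}⁺ = {F}, which is not all of the schema, so we must add further attributes.
{F, N}⁺: FN→Q adds Q → {F, N, Q}.
{F, Q}⁺: FQ→N adds N → {F, N, Q}.
Any other superkey contains one of these as a subset, so there are no further candidate keys.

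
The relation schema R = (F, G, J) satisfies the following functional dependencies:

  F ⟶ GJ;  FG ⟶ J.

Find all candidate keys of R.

F

Attribute F never appears on the right-hand side of any dependency, so F must belong to every candidate key.
{F}⁺ = {F, G, J}, which is all of the schema, so {F} is the only candidate key.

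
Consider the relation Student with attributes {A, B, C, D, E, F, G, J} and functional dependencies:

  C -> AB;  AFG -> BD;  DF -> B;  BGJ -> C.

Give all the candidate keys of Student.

AEFGJ, BEFGJ, CEFGJ, DEFGJ

Attributes E, F, G, J never appear on any right-hand side, so every candidate key must contain {E, F, G, J}.
{E, F, G, J}⁺ = {E, F, G, J}, which is not all of the schema, so we must add further attributes.
{A, E, F, G, J}⁺: AFG→BD adds B, D; BGJ→C adds C → {A, B, C, D, E, F, G, J}. Minimal: {E, F, G, J}⁺ = {E, F, G, J}; {A, F, G, J}⁺ = {A, B, C, D, F, G, J}; {A, E, G, J}⁺ = {A, E, G, J}; … — none reach the full schema.
{B, E, F, G, J}⁺: BGJ→C adds C; C→AB adds A; AFG→BD adds D → {A, B, C, D, E, F, G, J}. Minimal: {E, F, G, J}⁺ = {E, F, G, J}; {B, F, G, J}⁺ = {A, B, C, D, F, G, J}; {B, E, G, J}⁺ = {A, B, C, E, G, J}; … — none reach the full schema.
{C, E, F, G, J}⁺: C→AB adds A, B; AFG→BD adds D → {A, B, C, D, E, F, G, J}. Minimal: {E, F, G, J}⁺ = {E, F, G, J}; {C, F, G, J}⁺ = {A, B, C, D, F, G, J}; {C, E, G, J}⁺ = {A, B, C, E, G, J}; … — none reach the full schema.
{D, E, F, G, J}⁺: DF→B adds B; BGJ→C adds C; C→AB adds A → {A, B, C, D, E, F, G, J}. Minimal: {E, F, G, J}⁺ = {E, F, G, J}; {D, F, G, J}⁺ = {A, B, C, D, F, G, J}; {D, E, G, J}⁺ = {D, E, G, J}; … — none reach the full schema.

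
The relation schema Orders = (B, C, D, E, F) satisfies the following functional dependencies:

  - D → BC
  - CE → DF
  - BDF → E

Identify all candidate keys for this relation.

{C, E}⁺: CE→DF adds D, F; D→BC adds B → {B, C, D, E, F}.
{D, E}⁺: D→BC adds B, C; CE→DF adds F → {B, C, D, E, F}.
{D, F}⁺: D→BC adds B, C; BDF→E adds E → {B, C, D, E, F}.
Any other superkey contains one of these as a subset, so there are no further candidate keys.

CE, DE, DF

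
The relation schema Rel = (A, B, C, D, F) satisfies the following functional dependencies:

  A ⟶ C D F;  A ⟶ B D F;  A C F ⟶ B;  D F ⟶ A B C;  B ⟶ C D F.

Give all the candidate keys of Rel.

{A}, {B}, {D, F}

{A}⁺: A→CDF adds C, D, F; A→BDF adds B → {A, B, C, D, F}.
{B}⁺: B→CDF adds C, D, F; DF→ABC adds A → {A, B, C, D, F}.
{D, F}⁺: DF→ABC adds A, B, C → {A, B, C, D, F}.
Any other superkey contains one of these as a subset, so there are no further candidate keys.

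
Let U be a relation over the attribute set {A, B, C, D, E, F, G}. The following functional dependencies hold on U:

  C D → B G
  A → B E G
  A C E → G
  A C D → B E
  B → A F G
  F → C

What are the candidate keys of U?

{A, D}⁺: A→BEG adds B, E, G; B→AFG adds F; F→C adds C → {A, B, C, D, E, F, G}.
{B, D}⁺: B→AFG adds A, F, G; F→C adds C; A→BEG adds E → {A, B, C, D, E, F, G}.
{C, D}⁺: CD→BG adds B, G; B→AFG adds A, F; A→BEG adds E → {A, B, C, D, E, F, G}.
{D, F}⁺: F→C adds C; CD→BG adds B, G; B→AFG adds A; A→BEG adds E → {A, B, C, D, E, F, G}.

(A, D), (B, D), (C, D), (D, F)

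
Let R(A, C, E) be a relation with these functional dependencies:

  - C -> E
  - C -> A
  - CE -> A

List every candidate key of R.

{C}

Attribute C never appears on the right-hand side of any dependency, so C must belong to every candidate key.
{C}⁺ = {A, C, E}, which is all of the schema, so {C} is the only candidate key.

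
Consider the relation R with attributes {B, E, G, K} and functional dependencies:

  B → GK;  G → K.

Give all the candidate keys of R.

Attributes B, E never appear on any right-hand side, so every candidate key must contain {B, E}.
{B, E}⁺ = {B, E, G, K}, which is all of the schema, so {B, E} is the only candidate key.

(B, E)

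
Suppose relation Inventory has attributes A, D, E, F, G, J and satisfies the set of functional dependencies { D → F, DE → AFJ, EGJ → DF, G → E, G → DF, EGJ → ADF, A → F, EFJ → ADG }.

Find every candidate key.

{G}⁺: G→E adds E; G→DF adds D, F; DE→AFJ adds A, J → {A, D, E, F, G, J}.
{D, E}⁺: D→F adds F; DE→AFJ adds A, J; EFJ→ADG adds G → {A, D, E, F, G, J}. Minimal: {E}⁺ = {E}; {D}⁺ = {D, F} — none reach the full schema.
{A, E, J}⁺: A→F adds F; EFJ→ADG adds D, G → {A, D, E, F, G, J}. Minimal: {E, J}⁺ = {E, J}; {A, J}⁺ = {A, F, J}; {A, E}⁺ = {A, E, F} — none reach the full schema.
{E, F, J}⁺: EFJ→ADG adds A, D, G → {A, D, E, F, G, J}. Minimal: {F, J}⁺ = {F, J}; {E, J}⁺ = {E, J}; {E, F}⁺ = {E, F} — none reach the full schema.

{G}, {D, E}, {A, E, J}, {E, F, J}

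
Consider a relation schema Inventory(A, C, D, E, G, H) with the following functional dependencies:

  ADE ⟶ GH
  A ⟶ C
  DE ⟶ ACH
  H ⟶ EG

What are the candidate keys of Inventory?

Attribute D never appears on the right-hand side of any dependency, so D must belong to every candidate key.
{D}⁺ = {D}, which is not all of the schema, so we must add further attributes.
{D, E}⁺: DE→ACH adds A, C, H; H→EG adds G → {A, C, D, E, G, H}.
{D, H}⁺: H→EG adds E, G; DE→ACH adds A, C → {A, C, D, E, G, H}.

{D, E}, {D, H}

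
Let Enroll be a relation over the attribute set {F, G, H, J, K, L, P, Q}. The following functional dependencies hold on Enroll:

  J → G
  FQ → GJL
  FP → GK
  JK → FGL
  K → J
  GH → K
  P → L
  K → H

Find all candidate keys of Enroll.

(F, P, Q), (K, P, Q), (G, H, P, Q), (H, J, P, Q)

Attributes P, Q never appear on any right-hand side, so every candidate key must contain {P, Q}.
{P, Q}⁺ = {L, P, Q}, which is not all of the schema, so we must add further attributes.
{F, P, Q}⁺: FQ→GJL adds G, J, L; FP→GK adds K; K→H adds H → {F, G, H, J, K, L, P, Q}. Minimal: {P, Q}⁺ = {L, P, Q}; {F, Q}⁺ = {F, G, J, L, Q}; {F, P}⁺ = {F, G, H, J, K, L, P} — none reach the full schema.
{K, P, Q}⁺: K→J adds J; P→L adds L; K→H adds H; J→G adds G; JK→FGL adds F → {F, G, H, J, K, L, P, Q}. Minimal: {P, Q}⁺ = {L, P, Q}; {K, Q}⁺ = {F, G, H, J, K, L, Q}; {K, P}⁺ = {F, G, H, J, K, L, P} — none reach the full schema.
{G, H, P, Q}⁺: GH→K adds K; P→L adds L; K→J adds J; JK→FGL adds F → {F, G, H, J, K, L, P, Q}. Minimal: {H, P, Q}⁺ = {H, L, P, Q}; {G, P, Q}⁺ = {G, L, P, Q}; {G, H, Q}⁺ = {F, G, H, J, K, L, Q}; … — none reach the full schema.
{H, J, P, Q}⁺: J→G adds G; GH→K adds K; P→L adds L; JK→FGL adds F → {F, G, H, J, K, L, P, Q}. Minimal: {J, P, Q}⁺ = {G, J, L, P, Q}; {H, P, Q}⁺ = {H, L, P, Q}; {H, J, Q}⁺ = {F, G, H, J, K, L, Q}; … — none reach the full schema.
Any other superkey contains one of these as a subset, so there are no further candidate keys.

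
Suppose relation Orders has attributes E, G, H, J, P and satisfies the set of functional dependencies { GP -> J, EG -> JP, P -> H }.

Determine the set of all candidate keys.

(E, G)

Attributes E, G never appear on any right-hand side, so every candidate key must contain {E, G}.
{E, G}⁺ = {E, G, H, J, P}, which is all of the schema, so {E, G} is the only candidate key.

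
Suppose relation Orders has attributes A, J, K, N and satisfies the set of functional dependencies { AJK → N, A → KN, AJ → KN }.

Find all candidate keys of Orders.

Attributes A, J never appear on any right-hand side, so every candidate key must contain {A, J}.
{A, J}⁺ = {A, J, K, N}, which is all of the schema, so {A, J} is the only candidate key.

{A, J}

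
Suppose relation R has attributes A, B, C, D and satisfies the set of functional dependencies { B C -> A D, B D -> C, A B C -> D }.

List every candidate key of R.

Attribute B never appears on the right-hand side of any dependency, so B must belong to every candidate key.
{B}⁺ = {B}, which is not all of the schema, so we must add further attributes.
{B, C}⁺: BC→AD adds A, D → {A, B, C, D}. Minimal: {C}⁺ = {C}; {B}⁺ = {B} — none reach the full schema.
{B, D}⁺: BD→C adds C; BC→AD adds A → {A, B, C, D}. Minimal: {D}⁺ = {D}; {B}⁺ = {B} — none reach the full schema.
Any other superkey contains one of these as a subset, so there are no further candidate keys.

{B, C}, {B, D}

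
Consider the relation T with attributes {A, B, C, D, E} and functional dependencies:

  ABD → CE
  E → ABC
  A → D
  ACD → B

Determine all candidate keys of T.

{E}, {A, B}, {A, C}

{E}⁺: E→ABC adds A, B, C; A→D adds D → {A, B, C, D, E}.
{A, B}⁺: A→D adds D; ABD→CE adds C, E → {A, B, C, D, E}. Minimal: {B}⁺ = {B}; {A}⁺ = {A, D} — none reach the full schema.
{A, C}⁺: A→D adds D; ACD→B adds B; ABD→CE adds E → {A, B, C, D, E}. Minimal: {C}⁺ = {C}; {A}⁺ = {A, D} — none reach the full schema.
Any other superkey contains one of these as a subset, so there are no further candidate keys.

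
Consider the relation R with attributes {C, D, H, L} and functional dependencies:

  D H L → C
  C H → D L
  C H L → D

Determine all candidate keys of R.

{C, H}⁺: CH→DL adds D, L → {C, D, H, L}.
{D, H, L}⁺: DHL→C adds C → {C, D, H, L}.
Any other superkey contains one of these as a subset, so there are no further candidate keys.

CH; DHL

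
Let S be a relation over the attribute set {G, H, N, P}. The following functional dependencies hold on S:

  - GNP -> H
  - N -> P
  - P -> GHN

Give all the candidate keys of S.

{N}⁺: N→P adds P; P→GHN adds G, H → {G, H, N, P}.
{P}⁺: P→GHN adds G, H, N → {G, H, N, P}.
Any other superkey contains one of these as a subset, so there are no further candidate keys.

N, P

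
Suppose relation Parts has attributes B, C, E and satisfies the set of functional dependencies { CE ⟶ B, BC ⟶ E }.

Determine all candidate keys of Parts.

Attribute C never appears on the right-hand side of any dependency, so C must belong to every candidate key.
{C}⁺ = {C}, which is not all of the schema, so we must add further attributes.
{B, C}⁺: BC→E adds E → {B, C, E}. Minimal: {C}⁺ = {C}; {B}⁺ = {B} — none reach the full schema.
{C, E}⁺: CE→B adds B → {B, C, E}. Minimal: {E}⁺ = {E}; {C}⁺ = {C} — none reach the full schema.

(B, C), (C, E)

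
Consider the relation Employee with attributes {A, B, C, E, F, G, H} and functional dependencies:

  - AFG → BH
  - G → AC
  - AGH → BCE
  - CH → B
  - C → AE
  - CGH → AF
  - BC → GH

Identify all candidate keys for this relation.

{B, C}⁺: C→AE adds A, E; BC→GH adds G, H; CGH→AF adds F → {A, B, C, E, F, G, H}.
{B, G}⁺: G→AC adds A, C; C→AE adds E; BC→GH adds H; CGH→AF adds F → {A, B, C, E, F, G, H}.
{C, H}⁺: CH→B adds B; C→AE adds A, E; BC→GH adds G; CGH→AF adds F → {A, B, C, E, F, G, H}.
{F, G}⁺: G→AC adds A, C; C→AE adds E; AFG→BH adds B, H → {A, B, C, E, F, G, H}.
{G, H}⁺: G→AC adds A, C; AGH→BCE adds B, E; CGH→AF adds F → {A, B, C, E, F, G, H}.
Any other superkey contains one of these as a subset, so there are no further candidate keys.

(B, C), (B, G), (C, H), (F, G), (G, H)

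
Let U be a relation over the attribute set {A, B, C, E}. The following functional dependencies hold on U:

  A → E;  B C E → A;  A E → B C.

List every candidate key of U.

{A}⁺: A→E adds E; AE→BC adds B, C → {A, B, C, E}.
{B, C, E}⁺: BCE→A adds A → {A, B, C, E}. Minimal: {C, E}⁺ = {C, E}; {B, E}⁺ = {B, E}; {B, C}⁺ = {B, C} — none reach the full schema.

{A}; {B, C, E}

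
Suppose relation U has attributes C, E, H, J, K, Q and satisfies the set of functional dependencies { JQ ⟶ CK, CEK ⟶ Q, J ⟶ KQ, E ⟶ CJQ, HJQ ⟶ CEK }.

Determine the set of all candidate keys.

{E, H}; {H, J}

Attribute H never appears on the right-hand side of any dependency, so H must belong to every candidate key.
{H}⁺ = {H}, which is not all of the schema, so we must add further attributes.
{E, H}⁺: E→CJQ adds C, J, Q; HJQ→CEK adds K → {C, E, H, J, K, Q}. Minimal: {H}⁺ = {H}; {E}⁺ = {C, E, J, K, Q} — none reach the full schema.
{H, J}⁺: J→KQ adds K, Q; HJQ→CEK adds C, E → {C, E, H, J, K, Q}. Minimal: {J}⁺ = {C, J, K, Q}; {H}⁺ = {H} — none reach the full schema.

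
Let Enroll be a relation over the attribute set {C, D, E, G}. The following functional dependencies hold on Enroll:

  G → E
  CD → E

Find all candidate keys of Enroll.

{C, D, G}

Attributes C, D, G never appear on any right-hand side, so every candidate key must contain {C, D, G}.
{C, D, G}⁺ = {C, D, E, G}, which is all of the schema, so {C, D, G} is the only candidate key.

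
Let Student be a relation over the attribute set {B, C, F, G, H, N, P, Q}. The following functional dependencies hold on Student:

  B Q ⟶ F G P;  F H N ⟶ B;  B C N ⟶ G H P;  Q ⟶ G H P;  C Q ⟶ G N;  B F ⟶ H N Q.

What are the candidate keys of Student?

{B, C, F}, {B, C, Q}, {C, F, Q}, {C, F, H, N}

Attribute C never appears on the right-hand side of any dependency, so C must belong to every candidate key.
{C}⁺ = {C}, which is not all of the schema, so we must add further attributes.
{B, C, F}⁺: BF→HNQ adds H, N, Q; BQ→FGP adds G, P → {B, C, F, G, H, N, P, Q}. Minimal: {C, F}⁺ = {C, F}; {B, F}⁺ = {B, F, G, H, N, P, Q}; {B, C}⁺ = {B, C} — none reach the full schema.
{B, C, Q}⁺: BQ→FGP adds F, G, P; Q→GHP adds H; CQ→GN adds N → {B, C, F, G, H, N, P, Q}. Minimal: {C, Q}⁺ = {C, G, H, N, P, Q}; {B, Q}⁺ = {B, F, G, H, N, P, Q}; {B, C}⁺ = {B, C} — none reach the full schema.
{C, F, Q}⁺: Q→GHP adds G, H, P; CQ→GN adds N; FHN→B adds B → {B, C, F, G, H, N, P, Q}. Minimal: {F, Q}⁺ = {F, G, H, P, Q}; {C, Q}⁺ = {C, G, H, N, P, Q}; {C, F}⁺ = {C, F} — none reach the full schema.
{C, F, H, N}⁺: FHN→B adds B; BCN→GHP adds G, P; BF→HNQ adds Q → {B, C, F, G, H, N, P, Q}. Minimal: {F, H, N}⁺ = {B, F, G, H, N, P, Q}; {C, H, N}⁺ = {C, H, N}; {C, F, N}⁺ = {C, F, N}; … — none reach the full schema.
Any other superkey contains one of these as a subset, so there are no further candidate keys.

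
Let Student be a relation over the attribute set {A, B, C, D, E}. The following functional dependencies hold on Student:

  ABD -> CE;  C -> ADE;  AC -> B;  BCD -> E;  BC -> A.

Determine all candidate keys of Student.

(C), (A, B, D)

{C}⁺: C→ADE adds A, D, E; AC→B adds B → {A, B, C, D, E}.
{A, B, D}⁺: ABD→CE adds C, E → {A, B, C, D, E}.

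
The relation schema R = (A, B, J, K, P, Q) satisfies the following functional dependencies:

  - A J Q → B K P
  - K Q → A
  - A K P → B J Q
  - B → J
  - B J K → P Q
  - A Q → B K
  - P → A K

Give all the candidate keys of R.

{P}⁺: P→AK adds A, K; AKP→BJQ adds B, J, Q → {A, B, J, K, P, Q}.
{A, Q}⁺: AQ→BK adds B, K; B→J adds J; BJK→PQ adds P → {A, B, J, K, P, Q}. Minimal: {Q}⁺ = {Q}; {A}⁺ = {A} — none reach the full schema.
{B, K}⁺: B→J adds J; BJK→PQ adds P, Q; P→AK adds A → {A, B, J, K, P, Q}. Minimal: {K}⁺ = {K}; {B}⁺ = {B, J} — none reach the full schema.
{K, Q}⁺: KQ→A adds A; AQ→BK adds B; B→J adds J; BJK→PQ adds P → {A, B, J, K, P, Q}. Minimal: {Q}⁺ = {Q}; {K}⁺ = {K} — none reach the full schema.

(P), (A, Q), (B, K), (K, Q)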